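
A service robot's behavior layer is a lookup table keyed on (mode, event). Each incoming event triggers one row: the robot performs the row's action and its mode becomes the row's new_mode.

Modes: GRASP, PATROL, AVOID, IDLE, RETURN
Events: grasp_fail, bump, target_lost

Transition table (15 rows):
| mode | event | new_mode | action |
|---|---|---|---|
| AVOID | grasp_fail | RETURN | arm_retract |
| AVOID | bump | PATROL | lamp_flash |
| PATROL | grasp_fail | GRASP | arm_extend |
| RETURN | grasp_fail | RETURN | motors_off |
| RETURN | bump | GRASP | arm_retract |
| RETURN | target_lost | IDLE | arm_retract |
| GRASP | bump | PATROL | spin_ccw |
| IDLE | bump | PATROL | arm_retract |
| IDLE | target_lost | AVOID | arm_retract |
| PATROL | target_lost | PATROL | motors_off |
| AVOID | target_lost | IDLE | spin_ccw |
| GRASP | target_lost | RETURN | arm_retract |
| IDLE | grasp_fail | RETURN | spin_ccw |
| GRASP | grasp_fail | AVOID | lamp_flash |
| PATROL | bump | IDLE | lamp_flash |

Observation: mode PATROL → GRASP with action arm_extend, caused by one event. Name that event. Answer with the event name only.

grasp_fail

try grasp_fail: (PATROL, grasp_fail) → (GRASP, arm_extend)  ← matches
try bump: (PATROL, bump) → (IDLE, lamp_flash)
try target_lost: (PATROL, target_lost) → (PATROL, motors_off)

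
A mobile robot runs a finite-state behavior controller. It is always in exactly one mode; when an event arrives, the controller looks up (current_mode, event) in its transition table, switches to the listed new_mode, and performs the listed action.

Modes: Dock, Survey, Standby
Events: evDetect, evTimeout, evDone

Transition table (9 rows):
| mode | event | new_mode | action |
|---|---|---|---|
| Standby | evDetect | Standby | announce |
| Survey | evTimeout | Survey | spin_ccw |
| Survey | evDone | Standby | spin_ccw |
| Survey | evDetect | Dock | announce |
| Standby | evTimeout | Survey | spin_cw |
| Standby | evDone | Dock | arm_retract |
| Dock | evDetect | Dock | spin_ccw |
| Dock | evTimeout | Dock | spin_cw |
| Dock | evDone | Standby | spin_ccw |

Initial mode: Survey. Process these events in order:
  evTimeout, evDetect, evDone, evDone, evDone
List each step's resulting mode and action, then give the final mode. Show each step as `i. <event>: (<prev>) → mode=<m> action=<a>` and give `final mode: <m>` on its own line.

1. evTimeout: (Survey) → mode=Survey action=spin_ccw
2. evDetect: (Survey) → mode=Dock action=announce
3. evDone: (Dock) → mode=Standby action=spin_ccw
4. evDone: (Standby) → mode=Dock action=arm_retract
5. evDone: (Dock) → mode=Standby action=spin_ccw

final mode: Standby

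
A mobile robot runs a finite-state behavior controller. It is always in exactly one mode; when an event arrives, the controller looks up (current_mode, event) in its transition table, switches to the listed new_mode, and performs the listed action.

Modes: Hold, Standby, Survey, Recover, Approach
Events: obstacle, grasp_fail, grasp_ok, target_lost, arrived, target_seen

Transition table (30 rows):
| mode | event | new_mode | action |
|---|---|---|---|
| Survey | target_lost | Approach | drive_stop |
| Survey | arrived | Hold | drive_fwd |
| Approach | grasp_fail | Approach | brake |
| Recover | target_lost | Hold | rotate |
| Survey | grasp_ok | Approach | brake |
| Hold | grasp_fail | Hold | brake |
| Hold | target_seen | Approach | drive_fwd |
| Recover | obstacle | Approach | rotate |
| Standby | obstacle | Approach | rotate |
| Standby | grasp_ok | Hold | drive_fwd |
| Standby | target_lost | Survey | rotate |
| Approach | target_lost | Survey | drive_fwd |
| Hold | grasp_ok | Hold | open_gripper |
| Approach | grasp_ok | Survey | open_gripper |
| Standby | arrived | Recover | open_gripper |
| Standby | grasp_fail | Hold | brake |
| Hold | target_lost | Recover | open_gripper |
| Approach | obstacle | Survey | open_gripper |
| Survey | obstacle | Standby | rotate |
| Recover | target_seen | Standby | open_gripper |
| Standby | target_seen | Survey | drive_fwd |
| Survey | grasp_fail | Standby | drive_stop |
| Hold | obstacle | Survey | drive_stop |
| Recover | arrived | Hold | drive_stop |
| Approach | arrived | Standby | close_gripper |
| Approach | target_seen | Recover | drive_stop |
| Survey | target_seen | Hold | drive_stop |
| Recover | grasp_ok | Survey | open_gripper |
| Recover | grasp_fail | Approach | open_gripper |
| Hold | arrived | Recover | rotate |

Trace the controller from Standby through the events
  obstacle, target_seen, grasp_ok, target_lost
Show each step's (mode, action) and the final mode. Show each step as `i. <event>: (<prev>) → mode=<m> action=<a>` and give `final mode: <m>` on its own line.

final mode: Approach

1. obstacle: (Standby) → mode=Approach action=rotate
2. target_seen: (Approach) → mode=Recover action=drive_stop
3. grasp_ok: (Recover) → mode=Survey action=open_gripper
4. target_lost: (Survey) → mode=Approach action=drive_stop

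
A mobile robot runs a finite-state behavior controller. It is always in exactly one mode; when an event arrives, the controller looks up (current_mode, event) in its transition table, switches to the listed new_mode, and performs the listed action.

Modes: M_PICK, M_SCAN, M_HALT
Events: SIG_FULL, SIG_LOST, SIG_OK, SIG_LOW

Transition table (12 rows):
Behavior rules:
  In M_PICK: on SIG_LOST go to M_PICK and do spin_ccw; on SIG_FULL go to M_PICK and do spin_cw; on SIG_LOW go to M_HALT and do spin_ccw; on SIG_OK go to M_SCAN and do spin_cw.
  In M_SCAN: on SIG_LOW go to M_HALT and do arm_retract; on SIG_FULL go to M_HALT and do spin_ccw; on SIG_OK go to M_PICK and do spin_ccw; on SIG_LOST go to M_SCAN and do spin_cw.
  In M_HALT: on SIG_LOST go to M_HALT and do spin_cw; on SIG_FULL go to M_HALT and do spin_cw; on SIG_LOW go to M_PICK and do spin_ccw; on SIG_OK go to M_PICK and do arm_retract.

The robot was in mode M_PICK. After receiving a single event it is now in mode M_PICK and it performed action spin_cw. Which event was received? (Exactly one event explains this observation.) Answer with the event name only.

SIG_FULL

try SIG_FULL: (M_PICK, SIG_FULL) → (M_PICK, spin_cw)  ← matches
try SIG_LOST: (M_PICK, SIG_LOST) → (M_PICK, spin_ccw)
try SIG_OK: (M_PICK, SIG_OK) → (M_SCAN, spin_cw)
try SIG_LOW: (M_PICK, SIG_LOW) → (M_HALT, spin_ccw)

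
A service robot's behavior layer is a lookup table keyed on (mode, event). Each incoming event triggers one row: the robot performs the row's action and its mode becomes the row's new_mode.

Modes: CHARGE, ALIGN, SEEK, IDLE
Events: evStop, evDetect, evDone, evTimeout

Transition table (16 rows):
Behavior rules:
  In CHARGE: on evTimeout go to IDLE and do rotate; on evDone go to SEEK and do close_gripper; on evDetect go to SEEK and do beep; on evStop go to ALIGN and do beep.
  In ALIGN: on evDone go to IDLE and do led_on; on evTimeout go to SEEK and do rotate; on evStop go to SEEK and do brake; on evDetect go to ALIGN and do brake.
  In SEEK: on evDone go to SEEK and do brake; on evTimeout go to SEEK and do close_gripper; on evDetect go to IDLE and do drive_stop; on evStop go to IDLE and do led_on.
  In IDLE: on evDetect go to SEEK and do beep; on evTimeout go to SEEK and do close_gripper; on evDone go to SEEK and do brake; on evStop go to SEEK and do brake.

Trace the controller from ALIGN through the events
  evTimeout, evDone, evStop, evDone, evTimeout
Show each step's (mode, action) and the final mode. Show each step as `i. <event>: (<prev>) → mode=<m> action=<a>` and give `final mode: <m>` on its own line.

final mode: SEEK

1. evTimeout: (ALIGN) → mode=SEEK action=rotate
2. evDone: (SEEK) → mode=SEEK action=brake
3. evStop: (SEEK) → mode=IDLE action=led_on
4. evDone: (IDLE) → mode=SEEK action=brake
5. evTimeout: (SEEK) → mode=SEEK action=close_gripper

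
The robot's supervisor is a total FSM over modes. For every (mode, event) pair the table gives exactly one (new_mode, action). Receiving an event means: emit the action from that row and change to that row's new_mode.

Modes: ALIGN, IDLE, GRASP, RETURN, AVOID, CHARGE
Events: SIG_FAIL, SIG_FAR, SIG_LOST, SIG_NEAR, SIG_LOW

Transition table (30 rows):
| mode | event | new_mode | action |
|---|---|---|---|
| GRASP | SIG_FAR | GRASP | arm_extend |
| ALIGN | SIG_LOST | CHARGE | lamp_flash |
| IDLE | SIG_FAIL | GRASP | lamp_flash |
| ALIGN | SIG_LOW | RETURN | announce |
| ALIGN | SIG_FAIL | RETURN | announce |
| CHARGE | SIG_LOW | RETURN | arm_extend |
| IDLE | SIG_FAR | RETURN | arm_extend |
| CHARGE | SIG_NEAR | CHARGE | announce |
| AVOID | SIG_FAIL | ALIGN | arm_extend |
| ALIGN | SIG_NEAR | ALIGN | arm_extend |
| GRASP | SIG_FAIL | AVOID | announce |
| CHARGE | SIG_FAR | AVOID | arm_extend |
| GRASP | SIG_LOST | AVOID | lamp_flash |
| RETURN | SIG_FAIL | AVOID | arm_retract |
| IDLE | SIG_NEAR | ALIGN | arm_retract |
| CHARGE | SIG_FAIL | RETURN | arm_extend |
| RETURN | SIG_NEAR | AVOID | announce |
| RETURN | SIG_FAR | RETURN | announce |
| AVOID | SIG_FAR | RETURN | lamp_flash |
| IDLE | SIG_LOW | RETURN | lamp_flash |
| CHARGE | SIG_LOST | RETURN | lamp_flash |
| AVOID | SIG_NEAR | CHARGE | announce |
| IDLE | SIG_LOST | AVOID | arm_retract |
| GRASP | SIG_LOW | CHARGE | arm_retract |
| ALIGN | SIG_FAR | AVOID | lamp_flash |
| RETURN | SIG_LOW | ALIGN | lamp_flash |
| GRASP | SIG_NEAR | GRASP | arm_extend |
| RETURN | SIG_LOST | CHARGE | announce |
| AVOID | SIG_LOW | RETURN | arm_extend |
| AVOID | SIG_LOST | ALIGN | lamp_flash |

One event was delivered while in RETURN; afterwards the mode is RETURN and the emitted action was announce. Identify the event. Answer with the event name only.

try SIG_FAIL: (RETURN, SIG_FAIL) → (AVOID, arm_retract)
try SIG_FAR: (RETURN, SIG_FAR) → (RETURN, announce)  ← matches
try SIG_LOST: (RETURN, SIG_LOST) → (CHARGE, announce)
try SIG_NEAR: (RETURN, SIG_NEAR) → (AVOID, announce)
try SIG_LOW: (RETURN, SIG_LOW) → (ALIGN, lamp_flash)

SIG_FAR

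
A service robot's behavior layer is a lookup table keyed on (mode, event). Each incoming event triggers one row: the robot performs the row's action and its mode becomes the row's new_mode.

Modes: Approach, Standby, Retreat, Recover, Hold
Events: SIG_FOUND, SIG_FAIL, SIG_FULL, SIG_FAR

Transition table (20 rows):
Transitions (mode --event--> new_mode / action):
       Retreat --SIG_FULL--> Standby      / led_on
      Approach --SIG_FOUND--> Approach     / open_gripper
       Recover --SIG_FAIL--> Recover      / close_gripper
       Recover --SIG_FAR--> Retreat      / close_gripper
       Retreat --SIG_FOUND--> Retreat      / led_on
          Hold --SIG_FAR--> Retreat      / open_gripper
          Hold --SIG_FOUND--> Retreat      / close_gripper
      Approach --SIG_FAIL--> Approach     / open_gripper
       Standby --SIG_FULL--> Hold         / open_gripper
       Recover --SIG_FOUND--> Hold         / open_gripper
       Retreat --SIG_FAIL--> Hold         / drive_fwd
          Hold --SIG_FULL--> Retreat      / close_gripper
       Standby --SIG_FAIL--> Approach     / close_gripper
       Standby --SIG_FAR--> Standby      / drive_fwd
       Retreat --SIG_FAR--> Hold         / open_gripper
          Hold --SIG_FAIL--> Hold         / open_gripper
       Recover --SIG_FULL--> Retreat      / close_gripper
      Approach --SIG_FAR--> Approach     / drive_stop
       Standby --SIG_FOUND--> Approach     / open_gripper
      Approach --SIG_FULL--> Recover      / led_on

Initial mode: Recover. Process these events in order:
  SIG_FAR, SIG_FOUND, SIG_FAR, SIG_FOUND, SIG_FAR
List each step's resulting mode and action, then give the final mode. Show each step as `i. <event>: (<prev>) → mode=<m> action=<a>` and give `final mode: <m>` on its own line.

final mode: Hold

1. SIG_FAR: (Recover) → mode=Retreat action=close_gripper
2. SIG_FOUND: (Retreat) → mode=Retreat action=led_on
3. SIG_FAR: (Retreat) → mode=Hold action=open_gripper
4. SIG_FOUND: (Hold) → mode=Retreat action=close_gripper
5. SIG_FAR: (Retreat) → mode=Hold action=open_gripper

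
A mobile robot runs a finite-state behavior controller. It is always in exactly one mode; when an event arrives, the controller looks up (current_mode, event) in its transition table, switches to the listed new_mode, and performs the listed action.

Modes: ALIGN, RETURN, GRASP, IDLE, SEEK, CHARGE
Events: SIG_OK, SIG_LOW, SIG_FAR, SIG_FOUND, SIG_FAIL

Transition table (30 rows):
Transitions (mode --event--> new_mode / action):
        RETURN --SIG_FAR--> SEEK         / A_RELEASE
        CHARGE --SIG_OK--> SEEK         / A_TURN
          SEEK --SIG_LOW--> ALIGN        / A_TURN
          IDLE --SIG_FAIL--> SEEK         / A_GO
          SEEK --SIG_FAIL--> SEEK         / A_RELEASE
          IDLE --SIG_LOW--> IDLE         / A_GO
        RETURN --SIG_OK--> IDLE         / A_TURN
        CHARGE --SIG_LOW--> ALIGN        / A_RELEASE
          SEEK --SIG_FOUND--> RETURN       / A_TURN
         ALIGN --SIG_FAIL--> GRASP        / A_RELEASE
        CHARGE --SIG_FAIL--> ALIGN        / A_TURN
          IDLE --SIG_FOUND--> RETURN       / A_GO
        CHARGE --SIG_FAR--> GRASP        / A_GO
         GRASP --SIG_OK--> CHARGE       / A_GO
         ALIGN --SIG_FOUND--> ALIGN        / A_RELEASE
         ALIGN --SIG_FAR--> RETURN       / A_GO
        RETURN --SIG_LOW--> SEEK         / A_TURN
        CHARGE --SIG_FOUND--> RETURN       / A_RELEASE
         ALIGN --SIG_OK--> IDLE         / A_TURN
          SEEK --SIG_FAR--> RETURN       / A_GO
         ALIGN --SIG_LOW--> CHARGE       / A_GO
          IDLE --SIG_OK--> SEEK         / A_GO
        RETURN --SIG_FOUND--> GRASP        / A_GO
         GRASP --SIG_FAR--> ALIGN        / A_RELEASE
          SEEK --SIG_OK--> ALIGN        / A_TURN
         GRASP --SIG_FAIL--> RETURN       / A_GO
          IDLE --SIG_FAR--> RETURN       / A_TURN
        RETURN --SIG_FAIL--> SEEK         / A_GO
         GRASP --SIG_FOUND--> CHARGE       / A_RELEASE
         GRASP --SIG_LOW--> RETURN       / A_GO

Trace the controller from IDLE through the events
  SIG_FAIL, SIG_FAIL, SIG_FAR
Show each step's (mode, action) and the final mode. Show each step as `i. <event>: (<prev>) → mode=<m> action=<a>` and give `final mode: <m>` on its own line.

final mode: RETURN

1. SIG_FAIL: (IDLE) → mode=SEEK action=A_GO
2. SIG_FAIL: (SEEK) → mode=SEEK action=A_RELEASE
3. SIG_FAR: (SEEK) → mode=RETURN action=A_GO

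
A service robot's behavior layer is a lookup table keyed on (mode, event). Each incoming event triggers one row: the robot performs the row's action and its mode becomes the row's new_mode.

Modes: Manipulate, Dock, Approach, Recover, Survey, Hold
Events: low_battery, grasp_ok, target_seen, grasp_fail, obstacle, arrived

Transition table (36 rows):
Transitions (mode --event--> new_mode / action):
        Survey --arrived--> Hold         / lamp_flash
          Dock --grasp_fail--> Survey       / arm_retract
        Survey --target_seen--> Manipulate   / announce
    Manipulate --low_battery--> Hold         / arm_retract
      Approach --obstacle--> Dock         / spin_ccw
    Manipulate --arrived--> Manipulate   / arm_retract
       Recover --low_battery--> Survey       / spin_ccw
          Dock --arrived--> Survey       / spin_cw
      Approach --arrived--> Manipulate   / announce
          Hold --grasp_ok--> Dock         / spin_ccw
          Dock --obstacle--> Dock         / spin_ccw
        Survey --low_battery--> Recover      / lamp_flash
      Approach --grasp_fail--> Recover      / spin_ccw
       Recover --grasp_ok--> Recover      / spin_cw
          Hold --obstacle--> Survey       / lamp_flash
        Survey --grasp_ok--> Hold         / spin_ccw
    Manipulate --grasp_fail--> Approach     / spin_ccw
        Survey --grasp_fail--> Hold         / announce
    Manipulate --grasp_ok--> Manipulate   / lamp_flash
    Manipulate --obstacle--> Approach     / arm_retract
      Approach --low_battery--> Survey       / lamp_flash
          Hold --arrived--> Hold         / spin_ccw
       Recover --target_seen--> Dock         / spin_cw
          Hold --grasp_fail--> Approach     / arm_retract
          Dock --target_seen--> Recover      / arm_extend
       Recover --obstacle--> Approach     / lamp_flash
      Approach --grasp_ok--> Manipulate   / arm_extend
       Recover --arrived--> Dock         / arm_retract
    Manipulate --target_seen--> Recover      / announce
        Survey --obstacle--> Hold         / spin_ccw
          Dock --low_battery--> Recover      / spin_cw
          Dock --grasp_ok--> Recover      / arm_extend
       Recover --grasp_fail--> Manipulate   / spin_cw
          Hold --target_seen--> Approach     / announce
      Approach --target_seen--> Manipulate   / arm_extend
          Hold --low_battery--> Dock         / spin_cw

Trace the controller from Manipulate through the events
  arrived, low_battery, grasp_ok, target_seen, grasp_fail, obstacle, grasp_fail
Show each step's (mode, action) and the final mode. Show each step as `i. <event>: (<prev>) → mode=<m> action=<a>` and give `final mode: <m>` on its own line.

final mode: Recover

1. arrived: (Manipulate) → mode=Manipulate action=arm_retract
2. low_battery: (Manipulate) → mode=Hold action=arm_retract
3. grasp_ok: (Hold) → mode=Dock action=spin_ccw
4. target_seen: (Dock) → mode=Recover action=arm_extend
5. grasp_fail: (Recover) → mode=Manipulate action=spin_cw
6. obstacle: (Manipulate) → mode=Approach action=arm_retract
7. grasp_fail: (Approach) → mode=Recover action=spin_ccw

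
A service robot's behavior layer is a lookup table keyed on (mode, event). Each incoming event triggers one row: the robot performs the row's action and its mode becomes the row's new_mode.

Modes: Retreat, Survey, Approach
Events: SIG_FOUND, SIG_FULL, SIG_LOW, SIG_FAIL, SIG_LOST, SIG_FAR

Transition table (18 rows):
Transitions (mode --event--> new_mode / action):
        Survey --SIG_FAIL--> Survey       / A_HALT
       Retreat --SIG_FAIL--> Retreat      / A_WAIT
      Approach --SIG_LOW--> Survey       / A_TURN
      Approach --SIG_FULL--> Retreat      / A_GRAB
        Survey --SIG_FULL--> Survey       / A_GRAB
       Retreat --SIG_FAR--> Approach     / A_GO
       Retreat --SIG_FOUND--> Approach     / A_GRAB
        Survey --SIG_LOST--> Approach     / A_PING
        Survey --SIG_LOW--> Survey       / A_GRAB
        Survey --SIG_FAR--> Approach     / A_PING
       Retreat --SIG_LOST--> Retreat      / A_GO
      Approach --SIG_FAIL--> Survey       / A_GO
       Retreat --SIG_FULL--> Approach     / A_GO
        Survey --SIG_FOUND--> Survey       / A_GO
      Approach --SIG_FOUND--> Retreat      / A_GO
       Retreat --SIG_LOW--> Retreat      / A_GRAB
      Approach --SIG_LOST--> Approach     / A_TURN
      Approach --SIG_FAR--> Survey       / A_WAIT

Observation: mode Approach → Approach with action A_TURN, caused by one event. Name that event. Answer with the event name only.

try SIG_FOUND: (Approach, SIG_FOUND) → (Retreat, A_GO)
try SIG_FULL: (Approach, SIG_FULL) → (Retreat, A_GRAB)
try SIG_LOW: (Approach, SIG_LOW) → (Survey, A_TURN)
try SIG_FAIL: (Approach, SIG_FAIL) → (Survey, A_GO)
try SIG_LOST: (Approach, SIG_LOST) → (Approach, A_TURN)  ← matches
try SIG_FAR: (Approach, SIG_FAR) → (Survey, A_WAIT)

SIG_LOST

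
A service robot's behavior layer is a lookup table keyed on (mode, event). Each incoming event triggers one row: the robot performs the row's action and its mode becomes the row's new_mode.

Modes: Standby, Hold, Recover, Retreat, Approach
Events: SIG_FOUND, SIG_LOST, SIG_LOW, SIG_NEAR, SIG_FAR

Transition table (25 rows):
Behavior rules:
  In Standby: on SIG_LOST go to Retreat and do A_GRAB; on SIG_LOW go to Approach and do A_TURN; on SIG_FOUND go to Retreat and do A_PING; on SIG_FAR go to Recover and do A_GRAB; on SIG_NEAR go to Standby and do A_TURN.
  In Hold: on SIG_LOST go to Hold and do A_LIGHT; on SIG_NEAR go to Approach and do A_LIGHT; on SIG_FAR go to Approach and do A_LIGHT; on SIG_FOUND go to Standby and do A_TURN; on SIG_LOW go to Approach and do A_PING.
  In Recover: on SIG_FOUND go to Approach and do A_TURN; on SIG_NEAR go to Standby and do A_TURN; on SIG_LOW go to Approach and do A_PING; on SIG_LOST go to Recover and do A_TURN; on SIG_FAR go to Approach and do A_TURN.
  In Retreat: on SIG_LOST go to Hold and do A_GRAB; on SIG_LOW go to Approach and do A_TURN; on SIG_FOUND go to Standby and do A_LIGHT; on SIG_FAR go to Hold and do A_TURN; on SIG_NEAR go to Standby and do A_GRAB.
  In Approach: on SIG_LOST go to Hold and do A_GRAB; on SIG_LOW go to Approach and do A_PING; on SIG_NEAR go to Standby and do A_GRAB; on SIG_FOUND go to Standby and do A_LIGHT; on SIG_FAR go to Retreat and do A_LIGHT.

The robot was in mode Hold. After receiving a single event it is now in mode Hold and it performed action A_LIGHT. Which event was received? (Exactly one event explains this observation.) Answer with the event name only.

SIG_LOST

try SIG_FOUND: (Hold, SIG_FOUND) → (Standby, A_TURN)
try SIG_LOST: (Hold, SIG_LOST) → (Hold, A_LIGHT)  ← matches
try SIG_LOW: (Hold, SIG_LOW) → (Approach, A_PING)
try SIG_NEAR: (Hold, SIG_NEAR) → (Approach, A_LIGHT)
try SIG_FAR: (Hold, SIG_FAR) → (Approach, A_LIGHT)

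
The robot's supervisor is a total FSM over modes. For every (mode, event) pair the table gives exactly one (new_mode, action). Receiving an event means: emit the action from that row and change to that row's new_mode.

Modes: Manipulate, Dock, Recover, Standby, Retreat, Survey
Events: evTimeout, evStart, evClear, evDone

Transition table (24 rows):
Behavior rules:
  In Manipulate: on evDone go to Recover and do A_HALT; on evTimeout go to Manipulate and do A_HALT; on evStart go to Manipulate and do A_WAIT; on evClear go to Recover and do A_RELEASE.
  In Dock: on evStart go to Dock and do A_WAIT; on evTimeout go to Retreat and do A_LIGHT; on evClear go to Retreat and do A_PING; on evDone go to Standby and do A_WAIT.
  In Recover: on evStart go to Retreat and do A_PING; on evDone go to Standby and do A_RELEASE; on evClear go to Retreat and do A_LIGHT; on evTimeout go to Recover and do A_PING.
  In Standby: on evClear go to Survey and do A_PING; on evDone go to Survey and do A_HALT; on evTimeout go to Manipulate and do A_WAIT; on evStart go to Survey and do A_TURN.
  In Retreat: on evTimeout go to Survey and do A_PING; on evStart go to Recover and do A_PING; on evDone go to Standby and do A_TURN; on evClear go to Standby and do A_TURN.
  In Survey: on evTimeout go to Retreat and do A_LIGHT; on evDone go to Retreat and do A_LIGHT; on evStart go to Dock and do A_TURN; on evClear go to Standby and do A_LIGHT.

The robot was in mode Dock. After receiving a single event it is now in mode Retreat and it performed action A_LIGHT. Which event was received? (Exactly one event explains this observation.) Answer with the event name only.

try evTimeout: (Dock, evTimeout) → (Retreat, A_LIGHT)  ← matches
try evStart: (Dock, evStart) → (Dock, A_WAIT)
try evClear: (Dock, evClear) → (Retreat, A_PING)
try evDone: (Dock, evDone) → (Standby, A_WAIT)

evTimeout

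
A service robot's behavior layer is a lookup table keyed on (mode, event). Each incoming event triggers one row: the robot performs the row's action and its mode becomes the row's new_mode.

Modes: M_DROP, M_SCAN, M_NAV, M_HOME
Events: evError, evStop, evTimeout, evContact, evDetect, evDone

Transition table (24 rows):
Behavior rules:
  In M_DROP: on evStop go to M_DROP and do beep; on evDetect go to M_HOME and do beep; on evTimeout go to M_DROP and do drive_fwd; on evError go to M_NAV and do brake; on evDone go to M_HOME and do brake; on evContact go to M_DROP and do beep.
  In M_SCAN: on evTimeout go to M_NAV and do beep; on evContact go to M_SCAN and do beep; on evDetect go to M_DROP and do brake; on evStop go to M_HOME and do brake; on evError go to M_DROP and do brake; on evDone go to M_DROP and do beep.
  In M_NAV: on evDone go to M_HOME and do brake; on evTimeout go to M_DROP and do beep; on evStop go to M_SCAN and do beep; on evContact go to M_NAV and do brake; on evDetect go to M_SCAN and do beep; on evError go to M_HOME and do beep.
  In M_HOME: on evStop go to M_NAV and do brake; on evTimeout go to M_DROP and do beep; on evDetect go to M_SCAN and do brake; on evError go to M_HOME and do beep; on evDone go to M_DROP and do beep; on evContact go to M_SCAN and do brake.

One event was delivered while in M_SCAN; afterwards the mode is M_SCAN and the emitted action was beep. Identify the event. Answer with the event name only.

try evError: (M_SCAN, evError) → (M_DROP, brake)
try evStop: (M_SCAN, evStop) → (M_HOME, brake)
try evTimeout: (M_SCAN, evTimeout) → (M_NAV, beep)
try evContact: (M_SCAN, evContact) → (M_SCAN, beep)  ← matches
try evDetect: (M_SCAN, evDetect) → (M_DROP, brake)
try evDone: (M_SCAN, evDone) → (M_DROP, beep)

evContact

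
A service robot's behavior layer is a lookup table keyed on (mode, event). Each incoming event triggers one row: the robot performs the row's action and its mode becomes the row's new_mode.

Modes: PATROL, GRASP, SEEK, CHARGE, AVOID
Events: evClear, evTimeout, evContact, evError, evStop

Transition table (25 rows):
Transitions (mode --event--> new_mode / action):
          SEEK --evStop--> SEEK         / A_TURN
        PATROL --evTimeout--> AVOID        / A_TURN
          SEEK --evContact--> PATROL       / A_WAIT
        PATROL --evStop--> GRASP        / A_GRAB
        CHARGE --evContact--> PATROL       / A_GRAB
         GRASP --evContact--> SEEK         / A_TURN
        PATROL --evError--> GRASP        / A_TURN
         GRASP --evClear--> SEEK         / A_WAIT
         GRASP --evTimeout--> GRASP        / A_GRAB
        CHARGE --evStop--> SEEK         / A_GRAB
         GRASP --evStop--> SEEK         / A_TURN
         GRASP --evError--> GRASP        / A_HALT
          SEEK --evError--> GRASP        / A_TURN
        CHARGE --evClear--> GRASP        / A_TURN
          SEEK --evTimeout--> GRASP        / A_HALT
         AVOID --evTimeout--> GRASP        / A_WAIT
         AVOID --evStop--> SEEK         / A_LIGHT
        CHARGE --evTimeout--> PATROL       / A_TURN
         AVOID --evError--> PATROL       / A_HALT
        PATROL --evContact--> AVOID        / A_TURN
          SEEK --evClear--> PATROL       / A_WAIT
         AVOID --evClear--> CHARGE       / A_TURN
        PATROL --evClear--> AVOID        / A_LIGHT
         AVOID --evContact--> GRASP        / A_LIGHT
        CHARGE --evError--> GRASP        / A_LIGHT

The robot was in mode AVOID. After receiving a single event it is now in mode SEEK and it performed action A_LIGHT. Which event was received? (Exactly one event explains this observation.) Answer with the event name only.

try evClear: (AVOID, evClear) → (CHARGE, A_TURN)
try evTimeout: (AVOID, evTimeout) → (GRASP, A_WAIT)
try evContact: (AVOID, evContact) → (GRASP, A_LIGHT)
try evError: (AVOID, evError) → (PATROL, A_HALT)
try evStop: (AVOID, evStop) → (SEEK, A_LIGHT)  ← matches

evStop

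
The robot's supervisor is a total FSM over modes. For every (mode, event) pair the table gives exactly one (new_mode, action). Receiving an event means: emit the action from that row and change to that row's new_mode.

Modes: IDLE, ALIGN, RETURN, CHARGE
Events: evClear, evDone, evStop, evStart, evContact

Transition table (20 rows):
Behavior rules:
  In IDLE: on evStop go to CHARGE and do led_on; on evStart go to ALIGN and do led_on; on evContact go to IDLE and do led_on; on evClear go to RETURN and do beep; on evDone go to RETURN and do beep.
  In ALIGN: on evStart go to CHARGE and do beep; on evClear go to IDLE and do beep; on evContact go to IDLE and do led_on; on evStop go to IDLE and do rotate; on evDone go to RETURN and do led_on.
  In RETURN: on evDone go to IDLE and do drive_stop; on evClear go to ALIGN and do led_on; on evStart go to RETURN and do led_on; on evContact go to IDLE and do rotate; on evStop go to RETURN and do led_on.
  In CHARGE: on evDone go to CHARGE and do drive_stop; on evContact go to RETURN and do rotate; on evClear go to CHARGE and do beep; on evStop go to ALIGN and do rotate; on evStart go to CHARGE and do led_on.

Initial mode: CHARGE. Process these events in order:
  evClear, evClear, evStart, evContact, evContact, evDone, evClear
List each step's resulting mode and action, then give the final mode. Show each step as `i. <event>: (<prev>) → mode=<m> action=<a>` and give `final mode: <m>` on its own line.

1. evClear: (CHARGE) → mode=CHARGE action=beep
2. evClear: (CHARGE) → mode=CHARGE action=beep
3. evStart: (CHARGE) → mode=CHARGE action=led_on
4. evContact: (CHARGE) → mode=RETURN action=rotate
5. evContact: (RETURN) → mode=IDLE action=rotate
6. evDone: (IDLE) → mode=RETURN action=beep
7. evClear: (RETURN) → mode=ALIGN action=led_on

final mode: ALIGN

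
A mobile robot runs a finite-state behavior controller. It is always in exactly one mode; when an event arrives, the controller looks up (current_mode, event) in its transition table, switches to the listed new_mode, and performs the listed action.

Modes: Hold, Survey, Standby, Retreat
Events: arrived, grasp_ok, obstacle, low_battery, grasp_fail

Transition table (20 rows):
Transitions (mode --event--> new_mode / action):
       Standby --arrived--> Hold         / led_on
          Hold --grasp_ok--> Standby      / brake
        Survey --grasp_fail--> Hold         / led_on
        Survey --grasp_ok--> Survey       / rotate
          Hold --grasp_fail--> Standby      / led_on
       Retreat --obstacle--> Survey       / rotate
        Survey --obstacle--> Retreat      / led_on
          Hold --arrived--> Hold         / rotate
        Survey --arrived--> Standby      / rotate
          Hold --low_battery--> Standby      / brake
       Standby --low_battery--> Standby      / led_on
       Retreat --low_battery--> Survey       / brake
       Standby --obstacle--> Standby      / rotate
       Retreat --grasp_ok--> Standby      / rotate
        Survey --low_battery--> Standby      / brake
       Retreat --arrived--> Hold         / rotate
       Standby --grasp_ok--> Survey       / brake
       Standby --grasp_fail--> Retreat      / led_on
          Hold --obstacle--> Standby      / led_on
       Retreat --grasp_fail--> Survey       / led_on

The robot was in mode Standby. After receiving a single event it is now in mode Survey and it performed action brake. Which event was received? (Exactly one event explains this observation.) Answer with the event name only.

try arrived: (Standby, arrived) → (Hold, led_on)
try grasp_ok: (Standby, grasp_ok) → (Survey, brake)  ← matches
try obstacle: (Standby, obstacle) → (Standby, rotate)
try low_battery: (Standby, low_battery) → (Standby, led_on)
try grasp_fail: (Standby, grasp_fail) → (Retreat, led_on)

grasp_ok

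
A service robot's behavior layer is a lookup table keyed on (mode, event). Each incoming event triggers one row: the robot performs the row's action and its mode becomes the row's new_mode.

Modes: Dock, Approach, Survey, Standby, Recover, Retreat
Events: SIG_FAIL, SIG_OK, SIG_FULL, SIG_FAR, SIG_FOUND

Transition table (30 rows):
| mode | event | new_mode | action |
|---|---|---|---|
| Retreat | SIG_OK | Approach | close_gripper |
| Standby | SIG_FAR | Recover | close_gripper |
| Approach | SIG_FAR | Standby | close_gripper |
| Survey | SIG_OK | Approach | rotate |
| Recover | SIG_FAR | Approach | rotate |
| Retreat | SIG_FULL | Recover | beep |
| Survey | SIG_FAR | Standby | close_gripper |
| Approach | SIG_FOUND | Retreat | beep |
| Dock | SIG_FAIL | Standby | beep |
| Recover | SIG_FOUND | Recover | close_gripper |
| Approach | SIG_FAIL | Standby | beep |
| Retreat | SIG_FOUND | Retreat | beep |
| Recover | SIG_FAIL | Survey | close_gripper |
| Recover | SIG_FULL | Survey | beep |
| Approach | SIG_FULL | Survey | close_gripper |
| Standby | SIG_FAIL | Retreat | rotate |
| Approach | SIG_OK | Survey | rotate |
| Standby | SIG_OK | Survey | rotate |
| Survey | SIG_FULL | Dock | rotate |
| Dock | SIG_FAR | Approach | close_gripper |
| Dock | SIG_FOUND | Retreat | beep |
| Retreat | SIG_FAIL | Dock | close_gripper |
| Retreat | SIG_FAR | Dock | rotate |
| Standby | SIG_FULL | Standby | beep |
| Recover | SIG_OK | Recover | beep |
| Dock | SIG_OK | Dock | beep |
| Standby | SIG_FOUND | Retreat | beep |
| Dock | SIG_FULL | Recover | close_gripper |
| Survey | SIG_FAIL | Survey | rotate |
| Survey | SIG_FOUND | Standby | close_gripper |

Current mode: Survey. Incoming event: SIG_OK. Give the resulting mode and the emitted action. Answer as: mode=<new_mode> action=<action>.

current mode = Survey; filter table to that mode:
  (Survey, SIG_OK) → (Approach, rotate)  ← event matches
  (Survey, SIG_FAR) → (Standby, close_gripper)
  (Survey, SIG_FULL) → (Dock, rotate)
  (Survey, SIG_FAIL) → (Survey, rotate)
  (Survey, SIG_FOUND) → (Standby, close_gripper)
event = SIG_OK selects (Approach, rotate)

mode=Approach action=rotate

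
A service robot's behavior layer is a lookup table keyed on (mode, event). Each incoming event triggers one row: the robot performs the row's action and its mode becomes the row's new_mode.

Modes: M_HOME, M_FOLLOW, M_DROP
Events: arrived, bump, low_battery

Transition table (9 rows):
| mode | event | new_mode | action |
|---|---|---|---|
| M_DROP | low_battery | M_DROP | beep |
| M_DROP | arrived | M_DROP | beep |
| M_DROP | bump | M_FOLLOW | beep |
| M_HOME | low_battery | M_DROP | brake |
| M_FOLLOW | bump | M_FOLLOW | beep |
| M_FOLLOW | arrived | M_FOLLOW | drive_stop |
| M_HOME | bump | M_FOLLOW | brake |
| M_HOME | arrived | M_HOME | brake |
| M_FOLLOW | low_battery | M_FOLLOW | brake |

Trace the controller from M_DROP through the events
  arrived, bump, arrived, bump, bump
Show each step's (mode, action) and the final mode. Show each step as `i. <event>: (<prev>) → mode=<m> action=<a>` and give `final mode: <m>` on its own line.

final mode: M_FOLLOW

1. arrived: (M_DROP) → mode=M_DROP action=beep
2. bump: (M_DROP) → mode=M_FOLLOW action=beep
3. arrived: (M_FOLLOW) → mode=M_FOLLOW action=drive_stop
4. bump: (M_FOLLOW) → mode=M_FOLLOW action=beep
5. bump: (M_FOLLOW) → mode=M_FOLLOW action=beep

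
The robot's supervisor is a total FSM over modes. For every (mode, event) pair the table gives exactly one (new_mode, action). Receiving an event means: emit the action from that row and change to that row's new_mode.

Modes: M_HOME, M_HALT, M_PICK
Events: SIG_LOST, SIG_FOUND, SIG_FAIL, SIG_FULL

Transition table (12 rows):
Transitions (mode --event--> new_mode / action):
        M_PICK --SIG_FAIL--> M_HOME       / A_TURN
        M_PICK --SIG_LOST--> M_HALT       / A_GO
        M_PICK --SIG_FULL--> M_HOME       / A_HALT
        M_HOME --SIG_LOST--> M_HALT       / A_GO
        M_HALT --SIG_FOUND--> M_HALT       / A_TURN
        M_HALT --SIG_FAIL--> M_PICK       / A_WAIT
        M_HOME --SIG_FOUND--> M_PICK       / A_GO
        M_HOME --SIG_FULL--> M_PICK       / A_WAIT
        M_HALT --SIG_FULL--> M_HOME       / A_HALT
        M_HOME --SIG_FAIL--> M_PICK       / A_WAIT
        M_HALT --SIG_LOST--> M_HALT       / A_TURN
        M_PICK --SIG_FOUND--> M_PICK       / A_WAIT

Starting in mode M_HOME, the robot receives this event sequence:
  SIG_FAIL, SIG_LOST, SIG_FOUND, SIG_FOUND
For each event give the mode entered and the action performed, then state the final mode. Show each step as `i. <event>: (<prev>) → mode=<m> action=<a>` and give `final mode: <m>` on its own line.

final mode: M_HALT

1. SIG_FAIL: (M_HOME) → mode=M_PICK action=A_WAIT
2. SIG_LOST: (M_PICK) → mode=M_HALT action=A_GO
3. SIG_FOUND: (M_HALT) → mode=M_HALT action=A_TURN
4. SIG_FOUND: (M_HALT) → mode=M_HALT action=A_TURN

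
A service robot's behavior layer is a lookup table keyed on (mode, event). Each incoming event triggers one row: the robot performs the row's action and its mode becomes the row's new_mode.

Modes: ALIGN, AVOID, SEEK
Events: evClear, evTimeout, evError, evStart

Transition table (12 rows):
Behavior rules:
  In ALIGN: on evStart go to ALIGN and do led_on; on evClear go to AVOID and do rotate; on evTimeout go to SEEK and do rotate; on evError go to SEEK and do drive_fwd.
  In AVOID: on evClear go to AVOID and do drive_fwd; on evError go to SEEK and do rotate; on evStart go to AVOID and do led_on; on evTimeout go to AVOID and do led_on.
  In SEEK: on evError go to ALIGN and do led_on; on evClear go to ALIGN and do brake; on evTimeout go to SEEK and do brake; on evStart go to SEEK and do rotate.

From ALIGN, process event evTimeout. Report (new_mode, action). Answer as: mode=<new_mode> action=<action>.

mode=SEEK action=rotate

current mode = ALIGN; filter table to that mode:
  (ALIGN, evStart) → (ALIGN, led_on)
  (ALIGN, evClear) → (AVOID, rotate)
  (ALIGN, evTimeout) → (SEEK, rotate)  ← event matches
  (ALIGN, evError) → (SEEK, drive_fwd)
event = evTimeout selects (SEEK, rotate)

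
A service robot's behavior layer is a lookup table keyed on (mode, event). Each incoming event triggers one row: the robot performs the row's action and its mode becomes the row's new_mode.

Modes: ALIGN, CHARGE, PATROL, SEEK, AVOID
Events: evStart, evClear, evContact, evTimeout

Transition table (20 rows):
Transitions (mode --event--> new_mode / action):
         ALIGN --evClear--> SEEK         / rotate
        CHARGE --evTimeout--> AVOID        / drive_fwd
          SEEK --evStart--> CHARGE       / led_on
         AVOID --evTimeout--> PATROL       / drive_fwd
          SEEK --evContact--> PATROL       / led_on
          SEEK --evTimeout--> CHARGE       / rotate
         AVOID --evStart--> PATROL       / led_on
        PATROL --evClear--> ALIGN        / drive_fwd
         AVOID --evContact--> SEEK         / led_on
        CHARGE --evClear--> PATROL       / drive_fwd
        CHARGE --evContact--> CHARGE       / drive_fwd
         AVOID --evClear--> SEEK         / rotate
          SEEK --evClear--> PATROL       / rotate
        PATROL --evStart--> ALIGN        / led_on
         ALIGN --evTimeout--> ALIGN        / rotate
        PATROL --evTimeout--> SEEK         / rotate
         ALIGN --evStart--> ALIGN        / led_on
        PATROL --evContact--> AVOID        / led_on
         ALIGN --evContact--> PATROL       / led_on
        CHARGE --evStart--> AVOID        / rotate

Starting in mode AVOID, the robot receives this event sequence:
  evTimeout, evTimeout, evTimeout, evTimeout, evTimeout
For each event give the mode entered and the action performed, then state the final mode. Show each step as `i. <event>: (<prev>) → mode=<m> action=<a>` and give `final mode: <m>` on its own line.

1. evTimeout: (AVOID) → mode=PATROL action=drive_fwd
2. evTimeout: (PATROL) → mode=SEEK action=rotate
3. evTimeout: (SEEK) → mode=CHARGE action=rotate
4. evTimeout: (CHARGE) → mode=AVOID action=drive_fwd
5. evTimeout: (AVOID) → mode=PATROL action=drive_fwd

final mode: PATROL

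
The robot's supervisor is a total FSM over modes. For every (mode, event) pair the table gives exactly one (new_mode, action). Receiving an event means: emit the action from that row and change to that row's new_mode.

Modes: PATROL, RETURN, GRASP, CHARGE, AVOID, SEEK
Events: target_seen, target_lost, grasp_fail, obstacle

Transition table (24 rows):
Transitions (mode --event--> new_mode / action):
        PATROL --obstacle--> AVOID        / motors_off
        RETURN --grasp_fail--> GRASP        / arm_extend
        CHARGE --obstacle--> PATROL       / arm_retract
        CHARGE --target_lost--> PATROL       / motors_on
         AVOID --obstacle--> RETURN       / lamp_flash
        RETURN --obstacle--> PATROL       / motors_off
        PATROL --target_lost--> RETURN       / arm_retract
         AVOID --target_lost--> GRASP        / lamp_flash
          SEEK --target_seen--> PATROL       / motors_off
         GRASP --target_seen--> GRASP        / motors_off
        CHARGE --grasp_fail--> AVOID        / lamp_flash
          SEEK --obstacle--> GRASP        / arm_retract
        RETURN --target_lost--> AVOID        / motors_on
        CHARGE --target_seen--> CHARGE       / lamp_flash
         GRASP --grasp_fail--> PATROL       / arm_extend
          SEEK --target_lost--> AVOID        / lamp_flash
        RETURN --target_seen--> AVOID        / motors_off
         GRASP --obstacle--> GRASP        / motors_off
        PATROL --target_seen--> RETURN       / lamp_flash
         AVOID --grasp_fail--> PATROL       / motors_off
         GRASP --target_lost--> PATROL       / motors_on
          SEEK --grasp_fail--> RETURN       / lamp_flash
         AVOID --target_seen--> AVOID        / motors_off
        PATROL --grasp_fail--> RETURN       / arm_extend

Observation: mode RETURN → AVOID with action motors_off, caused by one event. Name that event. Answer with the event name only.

try target_seen: (RETURN, target_seen) → (AVOID, motors_off)  ← matches
try target_lost: (RETURN, target_lost) → (AVOID, motors_on)
try grasp_fail: (RETURN, grasp_fail) → (GRASP, arm_extend)
try obstacle: (RETURN, obstacle) → (PATROL, motors_off)

target_seen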